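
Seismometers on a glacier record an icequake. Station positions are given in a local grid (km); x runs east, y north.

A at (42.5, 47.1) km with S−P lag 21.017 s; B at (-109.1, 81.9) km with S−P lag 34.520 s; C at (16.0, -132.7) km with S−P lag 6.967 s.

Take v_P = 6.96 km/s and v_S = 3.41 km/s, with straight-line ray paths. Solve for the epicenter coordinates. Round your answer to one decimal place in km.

41.0 km east, -93.4 km north

Distance from S−P lag: d = Δt · v_P v_S / (v_P − v_S) = Δt · (6.96·3.41)/(6.96−3.41) ≈ 6.6855·Δt.
So d_A = 140.51, d_B = 230.78, d_C = 46.58 km.
Circle about each station: (x − 42.5)² + (y − 47.1)² = 140.51²; (x + 109.1)² + (y − 81.9)² = 230.78²; (x − 16.0)² + (y + 132.7)² = 46.58².
Subtracting pairs of circle equations eliminates x²+y² and gives linear equations (the radical axes):
-303.2 x + 69.6 y = -18930.59
-53.0 x − 359.6 y = 31413.99
Solving the 2×2 system: x ≈ 41.0, y ≈ -93.4 km.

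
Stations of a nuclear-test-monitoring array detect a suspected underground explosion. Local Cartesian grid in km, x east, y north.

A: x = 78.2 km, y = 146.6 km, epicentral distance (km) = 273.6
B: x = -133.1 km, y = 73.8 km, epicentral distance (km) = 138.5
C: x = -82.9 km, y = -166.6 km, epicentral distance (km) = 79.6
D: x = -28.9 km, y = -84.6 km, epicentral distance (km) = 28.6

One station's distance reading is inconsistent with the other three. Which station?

Solve using three stations at a time. Using A, C, D (subtract circle equations pairwise → linear system) gives (x, y) ≈ (-56.7, -91.5).
Distances from that point to each station vs reported:
  A: calculated 273.6 vs reported 273.6 → residual 0.0 km
  B: calculated 182.1 vs reported 138.5 → residual 43.6 km
  C: calculated 79.6 vs reported 79.6 → residual 0.0 km
  D: calculated 28.6 vs reported 28.6 → residual 0.0 km
A, C, D are mutually consistent (residuals ≈ 0); B is off by 43.6 km.

B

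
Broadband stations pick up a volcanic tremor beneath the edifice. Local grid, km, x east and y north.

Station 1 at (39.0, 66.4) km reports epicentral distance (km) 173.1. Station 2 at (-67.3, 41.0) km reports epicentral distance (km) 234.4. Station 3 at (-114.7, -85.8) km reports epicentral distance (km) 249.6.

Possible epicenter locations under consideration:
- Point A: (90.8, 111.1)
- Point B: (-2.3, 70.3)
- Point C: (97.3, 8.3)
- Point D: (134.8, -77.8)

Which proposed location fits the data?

Point D

For each candidate, compare |candidate − station| to the reported distance:
Point A: residuals Station 1 104.7, Station 2 61.5, Station 3 35.0 → max 104.7 km
Point B: residuals Station 1 131.6, Station 2 163.1, Station 3 57.2 → max 163.1 km
Point C: residuals Station 1 90.8, Station 2 66.6, Station 3 17.7 → max 90.8 km
Point D: residuals Station 1 0.0, Station 2 0.0, Station 3 0.0 → max 0.0 km
Only Point D has all residuals ≈ 0.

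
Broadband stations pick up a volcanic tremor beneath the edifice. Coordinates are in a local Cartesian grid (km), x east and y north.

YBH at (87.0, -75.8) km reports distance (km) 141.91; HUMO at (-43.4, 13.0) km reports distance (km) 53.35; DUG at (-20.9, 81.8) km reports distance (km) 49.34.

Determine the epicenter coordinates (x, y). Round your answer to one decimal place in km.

Circle about each station: (x − 87.0)² + (y + 75.8)² = 141.91²; (x + 43.4)² + (y − 13.0)² = 53.35²; (x + 20.9)² + (y − 81.8)² = 49.34².
Subtracting the YBH equation from the HUMO and DUG equations removes the quadratic terms:
-260.8 x + 177.6 y = 6030.15
-215.8 x + 315.2 y = 11517.42
Solving the 2×2 system: x ≈ 3.3, y ≈ 38.8 km.

3.3 km east, 38.8 km north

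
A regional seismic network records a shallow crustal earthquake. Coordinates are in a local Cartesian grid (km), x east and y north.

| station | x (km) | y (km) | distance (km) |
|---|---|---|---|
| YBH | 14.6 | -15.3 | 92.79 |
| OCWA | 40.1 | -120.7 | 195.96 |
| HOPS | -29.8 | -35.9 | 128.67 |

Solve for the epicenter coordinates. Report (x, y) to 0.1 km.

35.1 km east, 75.2 km north

Circle about each station: (x − 14.6)² + (y + 15.3)² = 92.79²; (x − 40.1)² + (y + 120.7)² = 195.96²; (x + 29.8)² + (y + 35.9)² = 128.67².
Subtracting pairs of circle equations eliminates x²+y² and gives linear equations (the radical axes):
51.0 x − 210.8 y = -14061.09
-88.8 x − 41.2 y = -6216.38
Solving the 2×2 system: x ≈ 35.1, y ≈ 75.2 km.
Check against YBH (with the unrounded x, y): √((x − 14.6)²+(y + 15.3)²) = 92.80 ≈ 92.79 km. ✓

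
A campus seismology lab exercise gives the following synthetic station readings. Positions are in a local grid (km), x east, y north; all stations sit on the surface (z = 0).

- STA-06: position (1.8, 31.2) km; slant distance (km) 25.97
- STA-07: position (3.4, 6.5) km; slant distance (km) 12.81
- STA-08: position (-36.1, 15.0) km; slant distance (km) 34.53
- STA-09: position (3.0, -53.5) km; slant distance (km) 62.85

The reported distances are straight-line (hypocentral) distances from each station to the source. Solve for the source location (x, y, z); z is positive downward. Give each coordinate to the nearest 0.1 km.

(-3.9, 8.1, 10.4)

Each station gives a sphere (x−x_i)² + (y−y_i)² + z² = d_i² (stations at z=0).
Subtracting the STA-06 sphere from STA-07 and STA-08: z² cancels, leaving linear equations in x and y:
3.2 x − 49.4 y = -412.53
-75.8 x − 32.4 y = 33.65
Solving: x ≈ -3.905, y ≈ 8.098 km (keep extra digits for the depth step; rounded: -3.9, 8.1).
Then from the STA-06 sphere: z² = 25.97² − (x − 1.8)² − (y − 31.2)² with x = -3.905, y = 8.098, so z ≈ 10.402 ≈ 10.4 km.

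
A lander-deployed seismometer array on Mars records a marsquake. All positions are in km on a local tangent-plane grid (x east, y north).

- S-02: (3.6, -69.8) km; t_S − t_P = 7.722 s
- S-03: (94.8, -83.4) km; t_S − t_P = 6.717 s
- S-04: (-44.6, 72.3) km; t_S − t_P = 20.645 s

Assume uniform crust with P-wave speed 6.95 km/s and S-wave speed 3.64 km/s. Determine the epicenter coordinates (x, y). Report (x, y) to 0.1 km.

58.2 km east, -47.4 km north

Distance from S−P lag: d = Δt · v_P v_S / (v_P − v_S) = Δt · (6.95·3.64)/(6.95−3.64) ≈ 7.6429·Δt.
So d_S-02 = 59.02, d_S-03 = 51.34, d_S-04 = 157.79 km.
Circle about each station: (x − 3.6)² + (y + 69.8)² = 59.02²; (x − 94.8)² + (y + 83.4)² = 51.34²; (x + 44.6)² + (y − 72.3)² = 157.79².
Subtracting the S-02 equation from the S-03 and S-04 equations removes the quadratic terms:
182.4 x − 27.2 y = 11905.16
-96.4 x + 284.2 y = -19082.87
Solving the 2×2 system: x ≈ 58.2, y ≈ -47.4 km.
Check against S-02 (with the unrounded x, y): √((x − 3.6)²+(y + 69.8)²) = 59.01 ≈ 59.02 km. ✓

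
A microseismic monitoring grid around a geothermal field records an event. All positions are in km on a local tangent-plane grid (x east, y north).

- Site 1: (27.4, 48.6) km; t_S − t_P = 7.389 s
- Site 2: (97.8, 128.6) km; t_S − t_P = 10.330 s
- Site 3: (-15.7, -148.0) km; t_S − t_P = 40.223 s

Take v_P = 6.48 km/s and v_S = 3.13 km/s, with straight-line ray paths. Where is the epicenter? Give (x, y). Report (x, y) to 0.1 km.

Distance from S−P lag: d = Δt · v_P v_S / (v_P − v_S) = Δt · (6.48·3.13)/(6.48−3.13) ≈ 6.0544·Δt.
So d_Site 1 = 44.74, d_Site 2 = 62.54, d_Site 3 = 243.53 km.
Circle about each station: (x − 27.4)² + (y − 48.6)² = 44.74²; (x − 97.8)² + (y − 128.6)² = 62.54²; (x + 15.7)² + (y + 148.0)² = 243.53².
Subtracting the Site 1 equation from the Site 2 and Site 3 equations removes the quadratic terms:
140.8 x + 160.0 y = 21080.50
-86.2 x − 393.2 y = -38267.42
Solving the 2×2 system: x ≈ 52.1, y ≈ 85.9 km.
Check against Site 1 (with the unrounded x, y): √((x − 27.4)²+(y − 48.6)²) = 44.74 ≈ 44.74 km. ✓

52.1 km east, 85.9 km north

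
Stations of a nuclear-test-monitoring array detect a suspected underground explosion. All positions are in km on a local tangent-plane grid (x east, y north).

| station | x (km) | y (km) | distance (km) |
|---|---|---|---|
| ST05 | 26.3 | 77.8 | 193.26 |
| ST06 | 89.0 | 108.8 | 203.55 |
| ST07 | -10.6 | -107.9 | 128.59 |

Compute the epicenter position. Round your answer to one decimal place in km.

x ≈ 117.1 km, y ≈ -92.8 km

Circle about each station: (x − 26.3)² + (y − 77.8)² = 193.26²; (x − 89.0)² + (y − 108.8)² = 203.55²; (x + 10.6)² + (y + 107.9)² = 128.59².
Subtracting the ST05 equation from the ST06 and ST07 equations removes the quadratic terms:
125.4 x + 62.0 y = 8930.74
-73.8 x − 371.4 y = 25824.28
Solving the 2×2 system: x ≈ 117.1, y ≈ -92.8 km.
Check against ST05 (with the unrounded x, y): √((x − 26.3)²+(y − 77.8)²) = 193.26 ≈ 193.26 km. ✓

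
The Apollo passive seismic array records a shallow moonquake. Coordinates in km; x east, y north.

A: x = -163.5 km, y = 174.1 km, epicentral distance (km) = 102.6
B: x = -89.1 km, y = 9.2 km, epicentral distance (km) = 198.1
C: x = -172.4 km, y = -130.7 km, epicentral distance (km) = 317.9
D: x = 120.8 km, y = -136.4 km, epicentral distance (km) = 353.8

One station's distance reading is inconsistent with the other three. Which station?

B

Solve using three stations at a time. Using A, C, D (subtract circle equations pairwise → linear system) gives (x, y) ≈ (-61.1, 167.1).
Distances from that point to each station vs reported:
  A: calculated 102.7 vs reported 102.6 → residual 0.1 km
  B: calculated 160.4 vs reported 198.1 → residual 37.7 km
  C: calculated 317.9 vs reported 317.9 → residual 0.0 km
  D: calculated 353.8 vs reported 353.8 → residual 0.0 km
A, C, D are mutually consistent (residuals ≈ 0); B is off by 37.7 km.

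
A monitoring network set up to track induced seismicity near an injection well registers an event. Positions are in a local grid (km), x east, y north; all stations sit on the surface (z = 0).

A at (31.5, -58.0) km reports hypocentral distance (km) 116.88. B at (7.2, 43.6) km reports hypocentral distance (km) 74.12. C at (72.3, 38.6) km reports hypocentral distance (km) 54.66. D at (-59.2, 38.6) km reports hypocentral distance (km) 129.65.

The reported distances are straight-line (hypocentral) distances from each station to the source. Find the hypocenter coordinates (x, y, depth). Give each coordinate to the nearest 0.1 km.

(59.1, 42.5, 52.9)

Each station gives a sphere (x−x_i)² + (y−y_i)² + z² = d_i² (stations at z=0).
Subtracting the A sphere from B and C: z² cancels, leaving linear equations in x and y:
-48.6 x + 203.2 y = 5763.71
81.6 x + 193.2 y = 13034.22
Solving: x ≈ 59.105, y ≈ 42.501 km (keep extra digits for the depth step; rounded: 59.1, 42.5).
Then from the A sphere: z² = 116.88² − (x − 31.5)² − (y + 58.0)² with x = 59.105, y = 42.501, so z ≈ 52.900 ≈ 52.9 km.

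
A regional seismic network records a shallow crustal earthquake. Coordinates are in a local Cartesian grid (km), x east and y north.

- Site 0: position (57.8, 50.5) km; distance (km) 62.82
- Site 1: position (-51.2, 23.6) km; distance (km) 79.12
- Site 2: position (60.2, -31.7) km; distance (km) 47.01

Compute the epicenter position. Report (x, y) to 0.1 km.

Circle about each station: (x − 57.8)² + (y − 50.5)² = 62.82²; (x + 51.2)² + (y − 23.6)² = 79.12²; (x − 60.2)² + (y + 31.7)² = 47.01².
Subtracting pairs of circle equations eliminates x²+y² and gives linear equations (the radical axes):
-218.0 x − 53.8 y = -5026.31
4.8 x − 164.4 y = 474.25
Solving the 2×2 system: x ≈ 23.6, y ≈ -2.2 km.
Check against Site 0 (with the unrounded x, y): √((x − 57.8)²+(y − 50.5)²) = 62.82 ≈ 62.82 km. ✓

(23.6, -2.2)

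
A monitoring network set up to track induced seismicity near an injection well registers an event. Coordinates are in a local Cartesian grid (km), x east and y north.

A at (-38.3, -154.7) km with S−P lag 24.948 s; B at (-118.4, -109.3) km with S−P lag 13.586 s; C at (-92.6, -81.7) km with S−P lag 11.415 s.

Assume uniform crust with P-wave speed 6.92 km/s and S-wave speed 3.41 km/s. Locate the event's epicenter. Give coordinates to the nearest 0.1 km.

Distance from S−P lag: d = Δt · v_P v_S / (v_P − v_S) = Δt · (6.92·3.41)/(6.92−3.41) ≈ 6.7228·Δt.
So d_A = 167.72, d_B = 91.34, d_C = 76.74 km.
Circle about each station: (x + 38.3)² + (y + 154.7)² = 167.72²; (x + 118.4)² + (y + 109.3)² = 91.34²; (x + 92.6)² + (y + 81.7)² = 76.74².
Subtracting pairs of circle equations eliminates x²+y² and gives linear equations (the radical axes):
-160.2 x + 90.8 y = 20353.07
-108.6 x + 146.0 y = 12091.64
Solving the 2×2 system: x ≈ -138.5, y ≈ -20.2 km.

x ≈ -138.5 km, y ≈ -20.2 km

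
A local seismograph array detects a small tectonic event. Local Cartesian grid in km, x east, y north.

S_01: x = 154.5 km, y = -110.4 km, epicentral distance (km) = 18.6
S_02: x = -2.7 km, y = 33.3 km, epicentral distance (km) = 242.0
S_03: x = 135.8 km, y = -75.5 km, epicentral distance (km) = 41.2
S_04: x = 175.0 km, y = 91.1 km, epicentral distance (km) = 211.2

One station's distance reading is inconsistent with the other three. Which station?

S_02

Solve using three stations at a time. Using S_01, S_03, S_04 (subtract circle equations pairwise → linear system) gives (x, y) ≈ (137.0, -116.7).
Distances from that point to each station vs reported:
  S_01: calculated 18.5 vs reported 18.6 → residual 0.1 km
  S_02: calculated 205.0 vs reported 242.0 → residual 37.0 km
  S_03: calculated 41.2 vs reported 41.2 → residual 0.0 km
  S_04: calculated 211.2 vs reported 211.2 → residual 0.0 km
S_01, S_03, S_04 are mutually consistent (residuals ≈ 0); S_02 is off by 37.0 km.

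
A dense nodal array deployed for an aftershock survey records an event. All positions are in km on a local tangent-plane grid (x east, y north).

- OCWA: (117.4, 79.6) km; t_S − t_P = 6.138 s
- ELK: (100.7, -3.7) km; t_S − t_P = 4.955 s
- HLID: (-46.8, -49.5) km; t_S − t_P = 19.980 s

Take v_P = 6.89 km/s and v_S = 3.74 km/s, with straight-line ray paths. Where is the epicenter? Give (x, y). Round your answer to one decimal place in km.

(92.5, 36.0)

Distance from S−P lag: d = Δt · v_P v_S / (v_P − v_S) = Δt · (6.89·3.74)/(6.89−3.74) ≈ 8.1805·Δt.
So d_OCWA = 50.21, d_ELK = 40.53, d_HLID = 163.45 km.
Circle about each station: (x − 117.4)² + (y − 79.6)² = 50.21²; (x − 100.7)² + (y + 3.7)² = 40.53²; (x + 46.8)² + (y + 49.5)² = 163.45².
Subtracting the OCWA equation from the ELK and HLID equations removes the quadratic terms:
-33.4 x − 166.6 y = -9086.38
-328.4 x − 258.2 y = -39673.29
Solving the 2×2 system: x ≈ 92.5, y ≈ 36.0 km.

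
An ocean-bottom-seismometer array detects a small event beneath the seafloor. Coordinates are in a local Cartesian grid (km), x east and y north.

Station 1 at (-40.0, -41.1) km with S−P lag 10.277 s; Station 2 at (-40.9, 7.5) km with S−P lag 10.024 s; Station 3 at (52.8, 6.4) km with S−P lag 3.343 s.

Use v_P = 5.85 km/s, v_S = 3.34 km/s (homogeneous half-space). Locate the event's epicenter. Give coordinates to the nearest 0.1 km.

Distance from S−P lag: d = Δt · v_P v_S / (v_P − v_S) = Δt · (5.85·3.34)/(5.85−3.34) ≈ 7.7845·Δt.
So d_Station 1 = 80.00, d_Station 2 = 78.03, d_Station 3 = 26.02 km.
Circle about each station: (x + 40.0)² + (y + 41.1)² = 80.00²; (x + 40.9)² + (y − 7.5)² = 78.03²; (x − 52.8)² + (y − 6.4)² = 26.02².
Subtracting pairs of circle equations eliminates x²+y² and gives linear equations (the radical axes):
-1.8 x + 97.2 y = -1248.83
185.6 x + 95.0 y = 5262.55
Solving the 2×2 system: x ≈ 34.6, y ≈ -12.2 km.
Check against Station 1 (with the unrounded x, y): √((x + 40.0)²+(y + 41.1)²) = 80.00 ≈ 80.00 km. ✓

34.6 km east, -12.2 km north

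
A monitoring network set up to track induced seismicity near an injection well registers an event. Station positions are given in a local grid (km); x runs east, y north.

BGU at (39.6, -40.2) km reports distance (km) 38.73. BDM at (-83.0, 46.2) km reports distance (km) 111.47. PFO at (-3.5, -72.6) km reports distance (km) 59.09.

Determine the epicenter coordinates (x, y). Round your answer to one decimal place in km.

x ≈ 10.1 km, y ≈ -15.1 km

Circle about each station: (x − 39.6)² + (y + 40.2)² = 38.73²; (x + 83.0)² + (y − 46.2)² = 111.47²; (x + 3.5)² + (y + 72.6)² = 59.09².
Subtracting pairs of circle equations eliminates x²+y² and gives linear equations (the radical axes):
-245.2 x + 172.8 y = -5086.31
-86.2 x − 64.8 y = 107.19
Solving the 2×2 system: x ≈ 10.1, y ≈ -15.1 km.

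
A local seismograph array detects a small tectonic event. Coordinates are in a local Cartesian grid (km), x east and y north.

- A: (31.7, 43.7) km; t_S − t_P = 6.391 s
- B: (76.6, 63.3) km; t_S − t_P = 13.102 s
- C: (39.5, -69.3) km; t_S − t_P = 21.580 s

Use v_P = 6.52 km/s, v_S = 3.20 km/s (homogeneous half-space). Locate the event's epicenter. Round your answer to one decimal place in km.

Distance from S−P lag: d = Δt · v_P v_S / (v_P − v_S) = Δt · (6.52·3.20)/(6.52−3.20) ≈ 6.2843·Δt.
So d_A = 40.16, d_B = 82.34, d_C = 135.62 km.
Circle about each station: (x − 31.7)² + (y − 43.7)² = 40.16²; (x − 76.6)² + (y − 63.3)² = 82.34²; (x − 39.5)² + (y + 69.3)² = 135.62².
Subtracting the A equation from the B and C equations removes the quadratic terms:
89.8 x + 39.2 y = 1792.82
15.6 x − 226.0 y = -13331.80
Solving the 2×2 system: x ≈ -5.6, y ≈ 58.6 km.
Check against A (with the unrounded x, y): √((x − 31.7)²+(y − 43.7)²) = 40.18 ≈ 40.16 km. ✓

x ≈ -5.6 km, y ≈ 58.6 km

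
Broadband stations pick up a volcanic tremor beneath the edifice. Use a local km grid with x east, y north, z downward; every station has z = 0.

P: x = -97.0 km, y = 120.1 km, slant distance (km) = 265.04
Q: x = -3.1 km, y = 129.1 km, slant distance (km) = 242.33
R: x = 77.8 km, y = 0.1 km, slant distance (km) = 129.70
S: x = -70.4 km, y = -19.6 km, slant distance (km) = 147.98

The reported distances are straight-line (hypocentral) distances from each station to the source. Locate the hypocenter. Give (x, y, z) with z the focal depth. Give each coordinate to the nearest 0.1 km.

Each station gives a sphere (x−x_i)² + (y−y_i)² + z² = d_i² (stations at z=0).
Subtracting the P sphere from Q and R: z² cancels, leaving linear equations in x and y:
187.8 x + 18.0 y = 4365.78
349.6 x − 240.0 y = 35643.95
Solving: x ≈ 32.890, y ≈ -100.607 km (keep extra digits for the depth step; rounded: 32.9, -100.6).
Then from the P sphere: z² = 265.04² − (x + 97.0)² − (y − 120.1)² with x = 32.890, y = -100.607, so z ≈ 68.288 ≈ 68.3 km.

(32.9, -100.6, 68.3)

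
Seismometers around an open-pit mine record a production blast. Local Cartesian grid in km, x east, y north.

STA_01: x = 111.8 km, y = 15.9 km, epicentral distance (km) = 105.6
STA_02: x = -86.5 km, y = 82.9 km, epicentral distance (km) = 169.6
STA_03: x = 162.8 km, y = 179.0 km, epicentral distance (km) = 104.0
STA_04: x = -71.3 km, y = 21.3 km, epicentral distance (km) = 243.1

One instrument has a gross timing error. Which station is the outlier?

STA_04

Solve using three stations at a time. Using STA_01, STA_02, STA_03 (subtract circle equations pairwise → linear system) gives (x, y) ≈ (79.7, 116.5).
Distances from that point to each station vs reported:
  STA_01: calculated 105.6 vs reported 105.6 → residual 0.0 km
  STA_02: calculated 169.6 vs reported 169.6 → residual 0.0 km
  STA_03: calculated 104.0 vs reported 104.0 → residual 0.0 km
  STA_04: calculated 178.5 vs reported 243.1 → residual 64.6 km
STA_01, STA_02, STA_03 are mutually consistent (residuals ≈ 0); STA_04 is off by 64.6 km.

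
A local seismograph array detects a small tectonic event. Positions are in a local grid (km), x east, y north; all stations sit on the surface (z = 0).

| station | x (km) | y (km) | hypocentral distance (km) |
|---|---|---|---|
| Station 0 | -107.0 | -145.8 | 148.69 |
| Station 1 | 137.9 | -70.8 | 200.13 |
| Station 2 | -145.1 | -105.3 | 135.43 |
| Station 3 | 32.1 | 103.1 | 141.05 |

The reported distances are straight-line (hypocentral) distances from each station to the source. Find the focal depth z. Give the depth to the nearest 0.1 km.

Each station gives a sphere (x−x_i)² + (y−y_i)² + z² = d_i² (stations at z=0).
Subtracting the Station 0 sphere from Station 1 and Station 2: z² cancels, leaving linear equations in x and y:
489.8 x + 150.0 y = -26620.89
-76.2 x + 81.0 y = 3202.89
Solving: x ≈ -51.595, y ≈ -8.996 km (keep extra digits for the depth step; rounded: -51.6, -9.0).
Then from the Station 0 sphere: z² = 148.69² − (x + 107.0)² − (y + 145.8)² with x = -51.595, y = -8.996, so z ≈ 17.991 ≈ 18.0 km.

depth ≈ 18.0 km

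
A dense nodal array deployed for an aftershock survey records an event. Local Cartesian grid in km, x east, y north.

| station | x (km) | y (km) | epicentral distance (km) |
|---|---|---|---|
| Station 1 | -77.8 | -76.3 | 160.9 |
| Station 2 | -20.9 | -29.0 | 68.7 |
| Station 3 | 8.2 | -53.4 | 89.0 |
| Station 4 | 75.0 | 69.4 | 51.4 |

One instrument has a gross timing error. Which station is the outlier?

Solve using three stations at a time. Using Station 1, Station 3, Station 4 (subtract circle equations pairwise → linear system) gives (x, y) ≈ (45.0, 27.6).
Distances from that point to each station vs reported:
  Station 1: calculated 160.9 vs reported 160.9 → residual 0.0 km
  Station 2: calculated 86.9 vs reported 68.7 → residual 18.2 km
  Station 3: calculated 89.0 vs reported 89.0 → residual 0.0 km
  Station 4: calculated 51.4 vs reported 51.4 → residual 0.0 km
Station 1, Station 3, Station 4 are mutually consistent (residuals ≈ 0); Station 2 is off by 18.2 km.

Station 2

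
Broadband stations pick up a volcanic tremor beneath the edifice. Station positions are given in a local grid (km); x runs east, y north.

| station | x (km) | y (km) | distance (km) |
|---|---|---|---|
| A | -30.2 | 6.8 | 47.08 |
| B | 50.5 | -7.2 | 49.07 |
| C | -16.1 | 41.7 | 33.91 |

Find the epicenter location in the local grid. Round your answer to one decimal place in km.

Circle about each station: (x + 30.2)² + (y − 6.8)² = 47.08²; (x − 50.5)² + (y + 7.2)² = 49.07²; (x + 16.1)² + (y − 41.7)² = 33.91².
Subtracting pairs of circle equations eliminates x²+y² and gives linear equations (the radical axes):
161.4 x − 28.0 y = 1452.47
28.2 x + 69.8 y = 2106.46
Solving the 2×2 system: x ≈ 13.3, y ≈ 24.8 km.

(13.3, 24.8)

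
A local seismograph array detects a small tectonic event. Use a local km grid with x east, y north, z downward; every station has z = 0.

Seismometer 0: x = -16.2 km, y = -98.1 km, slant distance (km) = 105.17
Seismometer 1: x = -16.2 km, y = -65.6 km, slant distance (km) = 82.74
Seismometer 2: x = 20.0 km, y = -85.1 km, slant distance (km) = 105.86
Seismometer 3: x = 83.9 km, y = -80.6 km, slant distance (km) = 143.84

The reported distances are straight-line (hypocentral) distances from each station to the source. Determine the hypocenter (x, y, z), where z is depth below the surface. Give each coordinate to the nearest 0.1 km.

(-26.9, -17.0, 66.1)

Each station gives a sphere (x−x_i)² + (y−y_i)² + z² = d_i² (stations at z=0).
Subtracting the Seismometer 0 sphere from Seismometer 1 and Seismometer 2: z² cancels, leaving linear equations in x and y:
0.0 x + 65.0 y = -1105.43
72.4 x + 26.0 y = -2389.65
Solving: x ≈ -26.899, y ≈ -17.007 km (keep extra digits for the depth step; rounded: -26.9, -17.0).
Then from the Seismometer 0 sphere: z² = 105.17² − (x + 16.2)² − (y + 98.1)² with x = -26.899, y = -17.007, so z ≈ 66.107 ≈ 66.1 km.
Check against Seismometer 3 (with the unrounded solution): distance 143.84 ≈ 143.84 km. ✓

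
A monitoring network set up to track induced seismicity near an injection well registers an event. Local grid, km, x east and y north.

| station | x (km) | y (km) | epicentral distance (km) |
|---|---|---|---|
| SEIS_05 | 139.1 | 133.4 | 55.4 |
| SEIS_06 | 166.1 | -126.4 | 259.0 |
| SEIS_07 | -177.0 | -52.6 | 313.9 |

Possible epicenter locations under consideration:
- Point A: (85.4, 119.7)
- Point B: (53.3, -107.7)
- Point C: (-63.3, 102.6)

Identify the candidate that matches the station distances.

Point A

For each candidate, compare |candidate − station| to the reported distance:
Point A: residuals SEIS_05 0.0, SEIS_06 0.0, SEIS_07 0.0 → max 0.0 km
Point B: residuals SEIS_05 200.5, SEIS_06 144.7, SEIS_07 77.1 → max 200.5 km
Point C: residuals SEIS_05 149.3, SEIS_06 65.1, SEIS_07 121.5 → max 149.3 km
Only Point A has all residuals ≈ 0.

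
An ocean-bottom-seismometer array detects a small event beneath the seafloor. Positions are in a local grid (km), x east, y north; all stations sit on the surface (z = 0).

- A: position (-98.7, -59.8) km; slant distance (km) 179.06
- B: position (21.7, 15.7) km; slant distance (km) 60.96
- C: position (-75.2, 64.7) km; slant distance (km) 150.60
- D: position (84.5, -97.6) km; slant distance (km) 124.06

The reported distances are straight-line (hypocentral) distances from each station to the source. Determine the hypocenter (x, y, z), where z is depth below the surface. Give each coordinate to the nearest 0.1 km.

Each station gives a sphere (x−x_i)² + (y−y_i)² + z² = d_i² (stations at z=0).
Subtracting the A sphere from B and C: z² cancels, leaving linear equations in x and y:
240.8 x + 151.0 y = 15746.01
47.0 x + 249.0 y = 5905.52
Solving: x ≈ 57.300, y ≈ 12.901 km (keep extra digits for the depth step; rounded: 57.3, 12.9).
Then from the A sphere: z² = 179.06² − (x + 98.7)² − (y + 59.8)² with x = 57.300, y = 12.901, so z ≈ 49.407 ≈ 49.4 km.

x ≈ 57.3 km, y ≈ 12.9 km, depth ≈ 49.4 km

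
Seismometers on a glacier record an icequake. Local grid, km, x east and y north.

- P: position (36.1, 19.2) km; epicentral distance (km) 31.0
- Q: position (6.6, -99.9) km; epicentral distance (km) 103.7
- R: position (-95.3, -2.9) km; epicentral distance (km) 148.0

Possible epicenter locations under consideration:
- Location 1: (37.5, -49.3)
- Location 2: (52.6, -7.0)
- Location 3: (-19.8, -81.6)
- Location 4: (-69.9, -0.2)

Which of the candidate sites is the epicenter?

Location 2

For each candidate, compare |candidate − station| to the reported distance:
Location 1: residuals P 37.5, Q 44.4, R 7.3 → max 44.4 km
Location 2: residuals P 0.0, Q 0.0, R 0.0 → max 0.0 km
Location 3: residuals P 84.3, Q 71.6, R 38.9 → max 84.3 km
Location 4: residuals P 76.8, Q 22.0, R 122.5 → max 122.5 km
Only Location 2 has all residuals ≈ 0.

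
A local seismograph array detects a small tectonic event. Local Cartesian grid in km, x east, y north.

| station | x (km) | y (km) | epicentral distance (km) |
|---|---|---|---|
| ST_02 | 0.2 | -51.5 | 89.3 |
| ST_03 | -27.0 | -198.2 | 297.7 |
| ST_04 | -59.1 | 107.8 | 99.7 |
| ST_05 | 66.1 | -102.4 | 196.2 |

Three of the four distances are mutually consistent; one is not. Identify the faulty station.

Solve using three stations at a time. Using ST_03, ST_04, ST_05 (subtract circle equations pairwise → linear system) gives (x, y) ≈ (39.4, 92.0).
Distances from that point to each station vs reported:
  ST_02: calculated 148.8 vs reported 89.3 → residual 59.5 km
  ST_03: calculated 297.7 vs reported 297.7 → residual 0.0 km
  ST_04: calculated 99.8 vs reported 99.7 → residual 0.1 km
  ST_05: calculated 196.2 vs reported 196.2 → residual 0.0 km
ST_03, ST_04, ST_05 are mutually consistent (residuals ≈ 0); ST_02 is off by 59.5 km.

ST_02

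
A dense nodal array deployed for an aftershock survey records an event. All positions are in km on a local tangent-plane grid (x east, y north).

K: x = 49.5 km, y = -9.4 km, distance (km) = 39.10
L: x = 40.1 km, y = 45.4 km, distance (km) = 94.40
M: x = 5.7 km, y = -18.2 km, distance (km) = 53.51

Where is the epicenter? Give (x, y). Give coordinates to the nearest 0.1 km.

Circle about each station: (x − 49.5)² + (y + 9.4)² = 39.10²; (x − 40.1)² + (y − 45.4)² = 94.40²; (x − 5.7)² + (y + 18.2)² = 53.51².
Subtracting the K equation from the L and M equations removes the quadratic terms:
-18.8 x + 109.6 y = -6251.99
-87.6 x − 17.6 y = -3509.39
Solving the 2×2 system: x ≈ 49.8, y ≈ -48.5 km.

(49.8, -48.5)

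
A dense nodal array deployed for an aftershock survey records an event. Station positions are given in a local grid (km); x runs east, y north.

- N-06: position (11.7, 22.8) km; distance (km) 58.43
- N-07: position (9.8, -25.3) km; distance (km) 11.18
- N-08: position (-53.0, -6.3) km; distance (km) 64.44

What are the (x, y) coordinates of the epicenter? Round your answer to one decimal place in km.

4.6 km east, -35.2 km north

Circle about each station: (x − 11.7)² + (y − 22.8)² = 58.43²; (x − 9.8)² + (y + 25.3)² = 11.18²; (x + 53.0)² + (y + 6.3)² = 64.44².
Subtracting the N-06 equation from the N-07 and N-08 equations removes the quadratic terms:
-3.8 x − 96.2 y = 3368.47
-129.4 x − 58.2 y = 1453.51
Solving the 2×2 system: x ≈ 4.6, y ≈ -35.2 km.
Check against N-06 (with the unrounded x, y): √((x − 11.7)²+(y − 22.8)²) = 58.43 ≈ 58.43 km. ✓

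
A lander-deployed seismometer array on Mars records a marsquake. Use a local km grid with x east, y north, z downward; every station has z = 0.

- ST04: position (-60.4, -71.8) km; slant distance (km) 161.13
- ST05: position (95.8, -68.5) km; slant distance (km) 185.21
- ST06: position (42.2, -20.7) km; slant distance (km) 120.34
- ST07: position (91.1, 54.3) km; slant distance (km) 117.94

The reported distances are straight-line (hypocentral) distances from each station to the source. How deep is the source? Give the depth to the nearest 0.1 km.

54.5 km

Each station gives a sphere (x−x_i)² + (y−y_i)² + z² = d_i² (stations at z=0).
Subtracting the ST04 sphere from ST05 and ST06: z² cancels, leaving linear equations in x and y:
312.4 x + 6.6 y = -3273.38
205.2 x + 102.2 y = 4887.09
Solving: x ≈ -11.997, y ≈ 71.907 km (keep extra digits for the depth step; rounded: -12.0, 71.9).
Then from the ST04 sphere: z² = 161.13² − (x + 60.4)² − (y + 71.8)² with x = -11.997, y = 71.907, so z ≈ 54.482 ≈ 54.5 km.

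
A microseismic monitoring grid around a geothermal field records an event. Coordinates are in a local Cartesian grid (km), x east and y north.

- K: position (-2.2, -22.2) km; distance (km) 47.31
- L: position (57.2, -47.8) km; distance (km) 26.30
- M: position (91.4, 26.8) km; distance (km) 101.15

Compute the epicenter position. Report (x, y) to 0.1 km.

Circle about each station: (x + 2.2)² + (y + 22.2)² = 47.31²; (x − 57.2)² + (y + 47.8)² = 26.30²; (x − 91.4)² + (y − 26.8)² = 101.15².
Subtracting pairs of circle equations eliminates x²+y² and gives linear equations (the radical axes):
118.8 x − 51.2 y = 6605.55
187.2 x + 98.0 y = 581.43
Solving the 2×2 system: x ≈ 31.9, y ≈ -55.0 km.
Check against K (with the unrounded x, y): √((x + 2.2)²+(y + 22.2)²) = 47.31 ≈ 47.31 km. ✓

31.9 km east, -55.0 km north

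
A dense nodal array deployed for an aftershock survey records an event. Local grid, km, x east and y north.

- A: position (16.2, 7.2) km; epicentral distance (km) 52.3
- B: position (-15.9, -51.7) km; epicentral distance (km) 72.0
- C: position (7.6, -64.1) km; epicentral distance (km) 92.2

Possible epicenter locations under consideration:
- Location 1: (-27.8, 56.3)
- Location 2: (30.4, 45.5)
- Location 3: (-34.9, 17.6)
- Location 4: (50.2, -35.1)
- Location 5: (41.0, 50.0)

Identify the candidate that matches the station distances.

For each candidate, compare |candidate − station| to the reported distance:
Location 1: residuals A 13.6, B 36.7, C 33.3 → max 36.7 km
Location 2: residuals A 11.5, B 35.7, C 19.7 → max 35.7 km
Location 3: residuals A 0.2, B 0.1, C 0.1 → max 0.2 km
Location 4: residuals A 2.0, B 3.8, C 40.7 → max 40.7 km
Location 5: residuals A 2.8, B 44.5, C 26.7 → max 44.5 km
Only Location 3 has all residuals ≈ 0.

Location 3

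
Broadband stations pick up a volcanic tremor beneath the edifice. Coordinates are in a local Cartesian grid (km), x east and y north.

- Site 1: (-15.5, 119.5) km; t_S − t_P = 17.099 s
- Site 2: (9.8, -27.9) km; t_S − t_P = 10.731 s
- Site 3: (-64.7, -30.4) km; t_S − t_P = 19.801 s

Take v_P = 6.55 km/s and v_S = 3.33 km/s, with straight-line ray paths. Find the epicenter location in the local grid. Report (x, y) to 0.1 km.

x ≈ 55.9 km, y ≈ 28.3 km

Distance from S−P lag: d = Δt · v_P v_S / (v_P − v_S) = Δt · (6.55·3.33)/(6.55−3.33) ≈ 6.7738·Δt.
So d_Site 1 = 115.82, d_Site 2 = 72.69, d_Site 3 = 134.13 km.
Circle about each station: (x + 15.5)² + (y − 119.5)² = 115.82²; (x − 9.8)² + (y + 27.9)² = 72.69²; (x + 64.7)² + (y + 30.4)² = 134.13².
Subtracting pairs of circle equations eliminates x²+y² and gives linear equations (the radical axes):
50.6 x − 294.8 y = -5515.61
-98.4 x − 299.8 y = -13986.83
Solving the 2×2 system: x ≈ 55.9, y ≈ 28.3 km.
Check against Site 1 (with the unrounded x, y): √((x + 15.5)²+(y − 119.5)²) = 115.82 ≈ 115.82 km. ✓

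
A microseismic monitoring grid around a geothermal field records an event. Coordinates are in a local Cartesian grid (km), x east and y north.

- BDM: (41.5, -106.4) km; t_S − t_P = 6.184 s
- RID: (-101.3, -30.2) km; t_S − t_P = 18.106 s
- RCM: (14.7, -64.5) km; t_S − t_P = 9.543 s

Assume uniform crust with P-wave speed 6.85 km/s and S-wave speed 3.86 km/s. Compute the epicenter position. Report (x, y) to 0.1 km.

x ≈ 6.6 km, y ≈ -148.5 km

Distance from S−P lag: d = Δt · v_P v_S / (v_P − v_S) = Δt · (6.85·3.86)/(6.85−3.86) ≈ 8.8431·Δt.
So d_BDM = 54.69, d_RID = 160.11, d_RCM = 84.39 km.
Circle about each station: (x − 41.5)² + (y + 106.4)² = 54.69²; (x + 101.3)² + (y + 30.2)² = 160.11²; (x − 14.7)² + (y + 64.5)² = 84.39².
Subtracting pairs of circle equations eliminates x²+y² and gives linear equations (the radical axes):
-285.6 x + 152.4 y = -24513.70
-53.6 x + 83.8 y = -12797.55
Solving the 2×2 system: x ≈ 6.6, y ≈ -148.5 km.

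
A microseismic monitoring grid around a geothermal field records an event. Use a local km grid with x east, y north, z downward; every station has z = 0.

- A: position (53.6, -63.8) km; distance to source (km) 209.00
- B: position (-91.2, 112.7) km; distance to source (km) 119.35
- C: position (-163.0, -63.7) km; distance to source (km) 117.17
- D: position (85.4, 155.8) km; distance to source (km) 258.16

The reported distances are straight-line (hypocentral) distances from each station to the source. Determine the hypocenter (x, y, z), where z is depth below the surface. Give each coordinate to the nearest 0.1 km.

(-123.8, 21.7, 70.0)

Each station gives a sphere (x−x_i)² + (y−y_i)² + z² = d_i² (stations at z=0).
Subtracting the A sphere from B and C: z² cancels, leaving linear equations in x and y:
-289.6 x + 353.0 y = 43511.91
-433.2 x + 0.2 y = 53635.48
Solving: x ≈ -123.802, y ≈ 21.696 km (keep extra digits for the depth step; rounded: -123.8, 21.7).
Then from the A sphere: z² = 209.00² − (x − 53.6)² − (y + 63.8)² with x = -123.802, y = 21.696, so z ≈ 70.000 ≈ 70.0 km.
Check against D (with the unrounded solution): distance 258.17 ≈ 258.16 km. ✓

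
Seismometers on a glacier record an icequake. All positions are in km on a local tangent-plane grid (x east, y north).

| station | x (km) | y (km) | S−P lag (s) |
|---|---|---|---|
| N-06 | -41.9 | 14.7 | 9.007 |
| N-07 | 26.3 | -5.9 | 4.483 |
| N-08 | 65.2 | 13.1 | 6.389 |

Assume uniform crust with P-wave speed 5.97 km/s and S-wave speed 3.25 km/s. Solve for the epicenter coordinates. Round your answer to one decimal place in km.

(21.4, 25.7)

Distance from S−P lag: d = Δt · v_P v_S / (v_P − v_S) = Δt · (5.97·3.25)/(5.97−3.25) ≈ 7.1333·Δt.
So d_N-06 = 64.25, d_N-07 = 31.98, d_N-08 = 45.57 km.
Circle about each station: (x + 41.9)² + (y − 14.7)² = 64.25²; (x − 26.3)² + (y + 5.9)² = 31.98²; (x − 65.2)² + (y − 13.1)² = 45.57².
Subtracting the N-06 equation from the N-07 and N-08 equations removes the quadratic terms:
136.4 x − 41.2 y = 1860.14
214.2 x − 3.2 y = 4502.39
Solving the 2×2 system: x ≈ 21.4, y ≈ 25.7 km.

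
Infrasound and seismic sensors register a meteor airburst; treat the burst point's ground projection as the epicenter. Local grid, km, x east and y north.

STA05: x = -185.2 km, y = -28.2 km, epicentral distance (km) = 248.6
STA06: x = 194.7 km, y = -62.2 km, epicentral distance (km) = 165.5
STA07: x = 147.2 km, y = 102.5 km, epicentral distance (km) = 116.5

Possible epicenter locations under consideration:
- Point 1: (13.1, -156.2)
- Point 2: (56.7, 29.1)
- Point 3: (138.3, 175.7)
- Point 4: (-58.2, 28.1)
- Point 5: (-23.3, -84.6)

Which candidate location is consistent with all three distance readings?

For each candidate, compare |candidate − station| to the reported distance:
Point 1: residuals STA05 12.6, STA06 39.0, STA07 174.9 → max 174.9 km
Point 2: residuals STA05 0.0, STA06 0.0, STA07 0.0 → max 0.0 km
Point 3: residuals STA05 133.8, STA06 79.0, STA07 42.8 → max 133.8 km
Point 4: residuals STA05 109.7, STA06 103.0, STA07 102.0 → max 109.7 km
Point 5: residuals STA05 77.2, STA06 53.6, STA07 136.6 → max 136.6 km
Only Point 2 has all residuals ≈ 0.

Point 2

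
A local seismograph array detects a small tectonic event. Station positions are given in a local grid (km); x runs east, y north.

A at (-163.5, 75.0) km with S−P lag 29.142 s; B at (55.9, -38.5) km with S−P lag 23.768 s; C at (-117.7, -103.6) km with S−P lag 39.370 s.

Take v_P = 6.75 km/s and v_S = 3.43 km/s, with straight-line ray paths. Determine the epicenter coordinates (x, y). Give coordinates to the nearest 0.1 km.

33.3 km east, 125.7 km north

Distance from S−P lag: d = Δt · v_P v_S / (v_P − v_S) = Δt · (6.75·3.43)/(6.75−3.43) ≈ 6.9736·Δt.
So d_A = 203.23, d_B = 165.75, d_C = 274.55 km.
Circle about each station: (x + 163.5)² + (y − 75.0)² = 203.23²; (x − 55.9)² + (y + 38.5)² = 165.75²; (x + 117.7)² + (y + 103.6)² = 274.55².
Subtracting the A equation from the B and C equations removes the quadratic terms:
438.8 x − 227.0 y = -13920.82
91.6 x − 357.2 y = -41846.27
Solving the 2×2 system: x ≈ 33.3, y ≈ 125.7 km.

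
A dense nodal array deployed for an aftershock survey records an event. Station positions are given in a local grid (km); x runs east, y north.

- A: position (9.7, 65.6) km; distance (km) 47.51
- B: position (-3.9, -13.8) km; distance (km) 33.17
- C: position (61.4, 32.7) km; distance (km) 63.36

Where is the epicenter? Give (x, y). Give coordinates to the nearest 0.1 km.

(-0.5, 19.2)

Circle about each station: (x − 9.7)² + (y − 65.6)² = 47.51²; (x + 3.9)² + (y + 13.8)² = 33.17²; (x − 61.4)² + (y − 32.7)² = 63.36².
Subtracting the A equation from the B and C equations removes the quadratic terms:
-27.2 x − 158.8 y = -3034.85
103.4 x − 65.8 y = -1315.49
Solving the 2×2 system: x ≈ -0.5, y ≈ 19.2 km.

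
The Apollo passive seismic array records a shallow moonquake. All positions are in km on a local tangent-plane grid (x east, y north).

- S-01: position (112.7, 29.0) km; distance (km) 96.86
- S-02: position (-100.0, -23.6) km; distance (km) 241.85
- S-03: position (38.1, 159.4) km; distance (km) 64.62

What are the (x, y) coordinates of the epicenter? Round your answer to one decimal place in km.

91.9 km east, 123.6 km north

Circle about each station: (x − 112.7)² + (y − 29.0)² = 96.86²; (x + 100.0)² + (y + 23.6)² = 241.85²; (x − 38.1)² + (y − 159.4)² = 64.62².
Subtracting pairs of circle equations eliminates x²+y² and gives linear equations (the radical axes):
-425.4 x − 105.2 y = -52094.89
-149.2 x + 260.8 y = 18523.80
Solving the 2×2 system: x ≈ 91.9, y ≈ 123.6 km.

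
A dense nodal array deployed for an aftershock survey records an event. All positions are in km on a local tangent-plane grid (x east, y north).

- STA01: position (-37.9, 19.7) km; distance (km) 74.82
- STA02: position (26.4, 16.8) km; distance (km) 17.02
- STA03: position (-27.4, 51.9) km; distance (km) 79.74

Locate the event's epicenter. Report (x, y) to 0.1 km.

Circle about each station: (x + 37.9)² + (y − 19.7)² = 74.82²; (x − 26.4)² + (y − 16.8)² = 17.02²; (x + 27.4)² + (y − 51.9)² = 79.74².
Subtracting the STA01 equation from the STA02 and STA03 equations removes the quadratic terms:
128.6 x − 5.8 y = 4463.05
21.0 x + 64.4 y = 859.43
Solving the 2×2 system: x ≈ 34.8, y ≈ 2.0 km.

(34.8, 2.0)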